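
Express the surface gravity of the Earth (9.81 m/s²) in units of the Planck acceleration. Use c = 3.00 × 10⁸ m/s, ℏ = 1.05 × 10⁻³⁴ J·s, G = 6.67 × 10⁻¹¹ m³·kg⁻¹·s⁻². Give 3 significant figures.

Planck acceleration: a_P = √(c⁷/(ℏG)) = 5.59 × 10⁵¹ m/s².
9.81 / 5.59 × 10⁵¹ = 1.76 × 10⁻⁵¹

1.76 × 10⁻⁵¹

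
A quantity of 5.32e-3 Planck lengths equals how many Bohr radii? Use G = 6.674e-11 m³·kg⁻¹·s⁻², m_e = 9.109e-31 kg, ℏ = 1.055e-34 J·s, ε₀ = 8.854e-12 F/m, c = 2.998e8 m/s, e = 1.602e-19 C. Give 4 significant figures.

Planck length: ℓ_P = √(ℏG/c³) = 1.616e-35 m
Bohr radius: a₀ = 4πε₀ℏ²/(m_e e²) = 5.297e-11 m
5.32e-3 × 1.616e-35 / 5.297e-11 = 1.623e-27

1.623e-27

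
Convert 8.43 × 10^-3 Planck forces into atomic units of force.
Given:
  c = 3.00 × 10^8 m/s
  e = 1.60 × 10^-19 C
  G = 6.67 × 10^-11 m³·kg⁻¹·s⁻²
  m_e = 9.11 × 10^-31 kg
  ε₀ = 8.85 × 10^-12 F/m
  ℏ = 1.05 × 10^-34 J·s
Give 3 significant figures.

Planck force: F_P = c⁴/G = 1.21 × 10^44 N
atomic unit of force: F_au = E_h/a₀ = m_e²e⁶/((4πε₀)³ℏ⁴) = 8.33 × 10^-8 N
8.43 × 10^-3 × 1.21 × 10^44 / 8.33 × 10^-8 = 1.23 × 10^49

1.23 × 10^49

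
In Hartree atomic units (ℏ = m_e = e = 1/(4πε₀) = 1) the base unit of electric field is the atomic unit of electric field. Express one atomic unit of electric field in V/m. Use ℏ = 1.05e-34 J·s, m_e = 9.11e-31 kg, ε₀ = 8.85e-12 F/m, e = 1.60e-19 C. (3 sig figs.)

5.20e11 V/m

E_au = E_h/(e a₀) = m_e²e⁵/((4πε₀)³ℏ⁴)
E_h = 4.38e-18 J
a₀ = 5.26e-11 m
E_h/(e·a₀) = 5.20e11 V/m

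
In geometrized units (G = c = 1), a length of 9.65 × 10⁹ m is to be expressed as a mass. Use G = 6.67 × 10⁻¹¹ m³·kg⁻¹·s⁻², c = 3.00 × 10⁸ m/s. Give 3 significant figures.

Length → mass via c²/G.
9.65 × 10⁹ m × (c²/G) = 1.30 × 10³⁷ kg

1.30 × 10³⁷ kg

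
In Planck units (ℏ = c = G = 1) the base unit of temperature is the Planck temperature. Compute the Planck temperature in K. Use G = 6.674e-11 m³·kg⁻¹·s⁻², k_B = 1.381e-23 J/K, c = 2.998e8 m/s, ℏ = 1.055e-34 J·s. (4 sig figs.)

1.417e32 K

T_P = √(ℏc⁵/G) / k_B
  = √(3.828e18) × 7.241e22
  = 1.417e32 K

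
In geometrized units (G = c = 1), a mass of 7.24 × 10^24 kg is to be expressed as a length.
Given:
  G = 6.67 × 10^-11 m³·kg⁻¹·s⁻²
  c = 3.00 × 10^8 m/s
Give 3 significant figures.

In G = c = 1 units mass has dimensions of length; the conversion factor is G/c².
7.24 × 10^24 kg × (G/c²) = 5.37 × 10^-3 m

5.37 × 10^-3 m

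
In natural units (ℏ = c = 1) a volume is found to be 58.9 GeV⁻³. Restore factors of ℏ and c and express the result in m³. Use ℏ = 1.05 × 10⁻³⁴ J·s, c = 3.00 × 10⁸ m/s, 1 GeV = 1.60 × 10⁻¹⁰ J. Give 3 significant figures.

4.49 × 10⁻⁴⁶ m³

Volume is [L]³ = [E]⁻³·(ℏc)³.
1 GeV⁻³ → (ℏc)³ × (1 GeV in J)⁻³ = 7.63 × 10⁻⁴⁸ m³.
Result: 58.9 × 7.63 × 10⁻⁴⁸ = 4.49 × 10⁻⁴⁶ m³.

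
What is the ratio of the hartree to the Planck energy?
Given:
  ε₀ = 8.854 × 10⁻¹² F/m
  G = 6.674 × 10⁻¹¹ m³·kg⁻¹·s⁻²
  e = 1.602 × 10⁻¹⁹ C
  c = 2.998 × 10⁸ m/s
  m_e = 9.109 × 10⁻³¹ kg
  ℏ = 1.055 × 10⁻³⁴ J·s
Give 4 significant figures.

2.225 × 10⁻²⁷

hartree: E_h = m_e e⁴/(4πε₀ℏ)² = 4.354 × 10⁻¹⁸ J
Planck energy: E_P = √(ℏc⁵/G) = 1.957 × 10⁹ J
ratio = 4.354 × 10⁻¹⁸ / 1.957 × 10⁹ = 2.225 × 10⁻²⁷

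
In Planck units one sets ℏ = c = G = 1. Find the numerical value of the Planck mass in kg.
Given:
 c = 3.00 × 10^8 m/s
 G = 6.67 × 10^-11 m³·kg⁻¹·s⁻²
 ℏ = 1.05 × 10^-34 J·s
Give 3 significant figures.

2.17 × 10^-8 kg

m_P = √(ℏc/G)
  = √(4.72 × 10^-16)
  = 2.17 × 10^-8 kg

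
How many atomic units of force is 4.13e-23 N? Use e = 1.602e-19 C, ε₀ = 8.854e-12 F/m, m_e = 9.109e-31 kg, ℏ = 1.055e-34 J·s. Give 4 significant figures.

atomic unit of force: F_au = E_h/a₀ = m_e²e⁶/((4πε₀)³ℏ⁴) = 8.220e-8 N.
4.13e-23 / 8.220e-8 = 5.024e-16

5.024e-16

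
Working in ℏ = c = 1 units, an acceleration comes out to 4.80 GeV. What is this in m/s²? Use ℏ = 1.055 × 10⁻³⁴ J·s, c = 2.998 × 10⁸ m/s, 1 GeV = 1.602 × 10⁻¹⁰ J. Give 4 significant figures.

Acceleration is [L]/[T]² = c·[E]/ℏ.
1 GeV → c/ℏ × (1 GeV in J) = 4.552 × 10³² m/s².
Result: 4.80 × 4.552 × 10³² = 2.185 × 10³³ m/s².

2.185 × 10³³ m/s²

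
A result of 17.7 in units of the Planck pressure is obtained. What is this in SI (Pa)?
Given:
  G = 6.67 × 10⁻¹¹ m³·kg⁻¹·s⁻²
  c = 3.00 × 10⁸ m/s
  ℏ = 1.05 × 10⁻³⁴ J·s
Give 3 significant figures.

One Planck pressure: p_P = c⁷/(ℏG²) = 4.68 × 10¹¹³ Pa.
17.7 × 4.68 × 10¹¹³ Pa = 8.29 × 10¹¹⁴ Pa

8.29 × 10¹¹⁴ Pa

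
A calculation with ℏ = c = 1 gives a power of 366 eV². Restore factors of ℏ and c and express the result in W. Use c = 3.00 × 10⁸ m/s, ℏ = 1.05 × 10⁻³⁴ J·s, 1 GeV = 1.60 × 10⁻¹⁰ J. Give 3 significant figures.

0.0892 W

Power is [E]/[T] = [E]²/ℏ.
1 GeV² → 1/ℏ × (1 GeV in J)² = 2.44 × 10¹⁴ W.
Convert the energy scale: 366 eV² = 3.66 × 10⁻¹⁶ GeV².
Result: 3.66 × 10⁻¹⁶ × 2.44 × 10¹⁴ = 0.0892 W.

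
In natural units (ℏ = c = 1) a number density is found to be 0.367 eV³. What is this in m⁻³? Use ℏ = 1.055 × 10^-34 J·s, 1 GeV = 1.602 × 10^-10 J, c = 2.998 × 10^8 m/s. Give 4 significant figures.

Number density is [L]⁻³ = [E]³/(ℏc)³.
1 GeV³ → 1/(ℏc)³ × (1 GeV in J)³ = 1.299 × 10^47 m⁻³.
Convert the energy scale: 0.367 eV³ = 3.67 × 10^-28 GeV³.
Result: 3.67 × 10^-28 × 1.299 × 10^47 = 4.769 × 10^19 m⁻³.

4.769 × 10^19 m⁻³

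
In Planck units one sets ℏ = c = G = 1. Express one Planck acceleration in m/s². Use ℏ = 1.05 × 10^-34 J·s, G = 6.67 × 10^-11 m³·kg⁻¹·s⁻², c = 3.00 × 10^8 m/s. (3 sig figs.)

a_P = √(c⁷/(ℏG))
  = √(3.12 × 10^103)
  = 5.59 × 10^51 m/s²

5.59 × 10^51 m/s²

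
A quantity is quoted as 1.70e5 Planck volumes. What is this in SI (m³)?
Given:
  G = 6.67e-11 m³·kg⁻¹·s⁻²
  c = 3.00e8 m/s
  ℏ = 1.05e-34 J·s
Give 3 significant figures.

One Planck volume: V_P = (ℏG/c³)^(3/2) = 4.18e-105 m³.
1.70e5 × 4.18e-105 m³ = 7.10e-100 m³

7.10e-100 m³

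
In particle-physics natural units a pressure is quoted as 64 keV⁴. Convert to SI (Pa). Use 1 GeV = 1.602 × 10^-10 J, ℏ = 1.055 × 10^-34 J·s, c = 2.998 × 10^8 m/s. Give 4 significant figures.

1.332 × 10^15 Pa

Pressure is [E]/[L]³ = [E]⁴/(ℏc)³.
1 GeV⁴ → 1/(ℏc)³ × (1 GeV in J)⁴ = 2.082 × 10^37 Pa.
Convert the energy scale: 64 keV⁴ = 6.40 × 10^-23 GeV⁴.
Result: 6.40 × 10^-23 × 2.082 × 10^37 = 1.332 × 10^15 Pa.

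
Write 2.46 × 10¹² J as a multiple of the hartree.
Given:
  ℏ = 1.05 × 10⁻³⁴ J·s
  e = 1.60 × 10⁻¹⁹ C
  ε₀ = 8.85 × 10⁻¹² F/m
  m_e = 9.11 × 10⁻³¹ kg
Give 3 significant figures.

5.62 × 10²⁹

hartree: E_h = m_e e⁴/(4πε₀ℏ)² = 4.38 × 10⁻¹⁸ J.
2.46 × 10¹² / 4.38 × 10⁻¹⁸ = 5.62 × 10²⁹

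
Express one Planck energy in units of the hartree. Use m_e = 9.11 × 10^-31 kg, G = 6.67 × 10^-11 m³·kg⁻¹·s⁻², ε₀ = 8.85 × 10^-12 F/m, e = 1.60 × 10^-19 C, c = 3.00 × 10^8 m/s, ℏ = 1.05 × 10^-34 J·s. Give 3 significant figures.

4.47 × 10^26

Planck energy: E_P = √(ℏc⁵/G) = 1.96 × 10^9 J
hartree: E_h = m_e e⁴/(4πε₀ℏ)² = 4.38 × 10^-18 J
ratio = 1.96 × 10^9 / 4.38 × 10^-18 = 4.47 × 10^26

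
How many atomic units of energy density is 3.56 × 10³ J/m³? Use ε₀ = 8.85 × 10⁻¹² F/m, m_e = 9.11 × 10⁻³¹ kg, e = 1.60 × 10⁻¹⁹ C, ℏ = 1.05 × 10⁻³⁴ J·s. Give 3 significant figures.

1.18 × 10⁻¹⁰

atomic unit of energy density: u_au = E_h/a₀³ = m_e⁴e¹⁰/((4πε₀)⁵ℏ⁸) = 3.01 × 10¹³ J/m³.
3.56 × 10³ / 3.01 × 10¹³ = 1.18 × 10⁻¹⁰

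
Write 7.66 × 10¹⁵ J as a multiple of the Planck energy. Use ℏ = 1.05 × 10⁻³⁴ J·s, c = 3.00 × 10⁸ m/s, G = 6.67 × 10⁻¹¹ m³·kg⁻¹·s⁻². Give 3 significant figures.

Planck energy: E_P = √(ℏc⁵/G) = 1.96 × 10⁹ J.
7.66 × 10¹⁵ / 1.96 × 10⁹ = 3.92 × 10⁶

3.92 × 10⁶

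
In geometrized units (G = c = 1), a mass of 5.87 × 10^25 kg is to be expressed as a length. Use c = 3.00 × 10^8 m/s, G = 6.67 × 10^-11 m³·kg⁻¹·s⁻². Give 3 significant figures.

0.0435 m

In G = c = 1 units mass has dimensions of length; the conversion factor is G/c².
5.87 × 10^25 kg × (G/c²) = 0.0435 m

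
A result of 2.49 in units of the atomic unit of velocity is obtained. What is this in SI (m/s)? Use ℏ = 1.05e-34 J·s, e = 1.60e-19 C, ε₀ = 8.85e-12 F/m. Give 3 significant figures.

5.46e6 m/s

One atomic unit of velocity: v_au = e²/(4πε₀ℏ) = 2.19e6 m/s.
2.49 × 2.19e6 m/s = 5.46e6 m/s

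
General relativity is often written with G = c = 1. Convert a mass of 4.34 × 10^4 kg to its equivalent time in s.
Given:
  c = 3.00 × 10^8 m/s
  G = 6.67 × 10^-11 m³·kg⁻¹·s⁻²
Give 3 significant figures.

Mass → time via G/c³.
4.34 × 10^4 kg × (G/c³) = 1.07 × 10^-31 s

1.07 × 10^-31 s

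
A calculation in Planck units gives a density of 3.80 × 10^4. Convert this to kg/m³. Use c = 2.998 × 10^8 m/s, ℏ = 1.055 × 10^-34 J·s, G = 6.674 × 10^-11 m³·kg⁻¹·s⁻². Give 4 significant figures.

One Planck density: ρ_P = c⁵/(ℏG²) = 5.154 × 10^96 kg/m³.
3.80 × 10^4 × 5.154 × 10^96 kg/m³ = 1.958 × 10^101 kg/m³

1.958 × 10^101 kg/m³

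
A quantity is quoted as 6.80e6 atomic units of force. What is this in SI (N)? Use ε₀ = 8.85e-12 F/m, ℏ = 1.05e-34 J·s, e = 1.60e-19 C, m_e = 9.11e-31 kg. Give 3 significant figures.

One atomic unit of force: F_au = E_h/a₀ = m_e²e⁶/((4πε₀)³ℏ⁴) = 8.33e-8 N.
6.80e6 × 8.33e-8 N = 0.566 N

0.566 N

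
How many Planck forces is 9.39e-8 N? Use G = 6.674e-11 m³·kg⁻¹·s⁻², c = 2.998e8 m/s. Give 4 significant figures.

7.758e-52

Planck force: F_P = c⁴/G = 1.210e44 N.
9.39e-8 / 1.210e44 = 7.758e-52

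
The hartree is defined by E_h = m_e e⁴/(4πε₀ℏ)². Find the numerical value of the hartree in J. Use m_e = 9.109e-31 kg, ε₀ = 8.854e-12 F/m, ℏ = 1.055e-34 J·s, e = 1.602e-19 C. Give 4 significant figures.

E_h = m_e e⁴/(4πε₀ℏ)²
  = 6.000e-106 / 1.378e-88
  = 4.354e-18 J

4.354e-18 J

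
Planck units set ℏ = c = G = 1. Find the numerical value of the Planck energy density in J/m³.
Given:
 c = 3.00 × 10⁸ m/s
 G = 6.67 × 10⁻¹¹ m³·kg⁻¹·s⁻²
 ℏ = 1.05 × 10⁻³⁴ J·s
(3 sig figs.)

4.68 × 10¹¹³ J/m³

Dimensional analysis gives u_P = c⁷/(ℏG²).
  = 2.19 × 10⁵⁹ / 4.67 × 10⁻⁵⁵
  = 4.68 × 10¹¹³ J/m³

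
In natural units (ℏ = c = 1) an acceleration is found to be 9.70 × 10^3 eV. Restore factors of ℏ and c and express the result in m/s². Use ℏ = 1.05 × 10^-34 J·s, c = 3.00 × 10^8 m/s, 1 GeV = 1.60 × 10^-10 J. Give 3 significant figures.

Acceleration is [L]/[T]² = c·[E]/ℏ.
1 GeV → c/ℏ × (1 GeV in J) = 4.57 × 10^32 m/s².
Convert the energy scale: 9.70 × 10^3 eV = 9.70 × 10^-6 GeV.
Result: 9.70 × 10^-6 × 4.57 × 10^32 = 4.43 × 10^27 m/s².

4.43 × 10^27 m/s²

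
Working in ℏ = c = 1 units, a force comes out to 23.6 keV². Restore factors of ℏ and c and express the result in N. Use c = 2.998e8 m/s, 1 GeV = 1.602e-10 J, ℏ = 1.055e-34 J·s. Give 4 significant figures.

Force is [E]/[L] = [E]²/(ℏc); restore (ℏc)⁻¹.
1 GeV² → 1/(ℏc) × (1 GeV in J)² = 8.114e5 N.
Convert the energy scale: 23.6 keV² = 2.36e-11 GeV².
Result: 2.36e-11 × 8.114e5 = 1.915e-5 N.

1.915e-5 N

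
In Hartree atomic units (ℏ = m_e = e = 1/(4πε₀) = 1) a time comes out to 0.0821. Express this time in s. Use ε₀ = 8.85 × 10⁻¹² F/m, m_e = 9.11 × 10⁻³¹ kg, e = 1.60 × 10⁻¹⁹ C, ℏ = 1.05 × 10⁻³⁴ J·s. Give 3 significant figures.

1.97 × 10⁻¹⁸ s

One atomic unit of time: τ_au = (4πε₀)²ℏ³/(m_e e⁴) = 2.40 × 10⁻¹⁷ s.
0.0821 × 2.40 × 10⁻¹⁷ s = 1.97 × 10⁻¹⁸ s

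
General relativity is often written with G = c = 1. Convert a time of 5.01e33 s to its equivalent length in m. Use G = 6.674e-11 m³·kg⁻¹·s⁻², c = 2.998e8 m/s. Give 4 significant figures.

1.502e42 m

Time → length via c.
5.01e33 s × (c) = 1.502e42 m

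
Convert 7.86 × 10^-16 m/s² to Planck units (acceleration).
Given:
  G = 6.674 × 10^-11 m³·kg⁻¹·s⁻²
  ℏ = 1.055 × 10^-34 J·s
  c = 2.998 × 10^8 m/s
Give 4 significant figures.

1.414 × 10^-67

Planck acceleration: a_P = √(c⁷/(ℏG)) = 5.560 × 10^51 m/s².
7.86 × 10^-16 / 5.560 × 10^51 = 1.414 × 10^-67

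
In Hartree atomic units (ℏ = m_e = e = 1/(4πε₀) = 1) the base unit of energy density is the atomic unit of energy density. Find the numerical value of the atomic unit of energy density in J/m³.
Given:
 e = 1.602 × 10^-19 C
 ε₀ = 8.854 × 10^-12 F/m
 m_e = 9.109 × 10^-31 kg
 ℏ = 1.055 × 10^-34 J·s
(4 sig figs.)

u_au = E_h/a₀³ = m_e⁴e¹⁰/((4πε₀)⁵ℏ⁸)
E_h = 4.354 × 10^-18 J
a₀ = 5.297 × 10^-11 m
E_h/a₀³ = 2.929 × 10^13 J/m³

2.929 × 10^13 J/m³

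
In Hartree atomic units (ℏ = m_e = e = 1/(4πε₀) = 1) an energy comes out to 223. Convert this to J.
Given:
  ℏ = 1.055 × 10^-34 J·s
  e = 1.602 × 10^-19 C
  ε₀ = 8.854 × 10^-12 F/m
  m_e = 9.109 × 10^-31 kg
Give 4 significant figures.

9.710 × 10^-16 J

One hartree: E_h = m_e e⁴/(4πε₀ℏ)² = 4.354 × 10^-18 J.
223 × 4.354 × 10^-18 J = 9.710 × 10^-16 J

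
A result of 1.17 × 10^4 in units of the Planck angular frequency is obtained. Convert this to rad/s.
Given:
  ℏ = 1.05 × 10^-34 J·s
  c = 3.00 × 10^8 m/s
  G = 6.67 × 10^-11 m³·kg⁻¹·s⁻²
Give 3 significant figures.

One Planck angular frequency: ω_P = √(c⁵/(ℏG)) = 1.86 × 10^43 rad/s.
1.17 × 10^4 × 1.86 × 10^43 rad/s = 2.18 × 10^47 rad/s

2.18 × 10^47 rad/s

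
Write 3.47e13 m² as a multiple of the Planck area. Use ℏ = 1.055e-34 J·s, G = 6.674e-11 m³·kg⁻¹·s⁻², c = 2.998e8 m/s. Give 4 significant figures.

Planck area: A_P = ℏG/c³ = 2.613e-70 m².
3.47e13 / 2.613e-70 = 1.328e83

1.328e83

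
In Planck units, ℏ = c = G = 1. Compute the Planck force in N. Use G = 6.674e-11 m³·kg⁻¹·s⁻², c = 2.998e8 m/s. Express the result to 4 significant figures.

1.210e44 N

Dimensional analysis gives F_P = c⁴/G.
  = 8.078e33 / 6.674e-11
  = 1.210e44 N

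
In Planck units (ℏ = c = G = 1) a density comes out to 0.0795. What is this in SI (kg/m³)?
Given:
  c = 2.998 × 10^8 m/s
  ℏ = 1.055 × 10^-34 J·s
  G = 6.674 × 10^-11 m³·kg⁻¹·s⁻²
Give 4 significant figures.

4.097 × 10^95 kg/m³

One Planck density: ρ_P = c⁵/(ℏG²) = 5.154 × 10^96 kg/m³.
0.0795 × 5.154 × 10^96 kg/m³ = 4.097 × 10^95 kg/m³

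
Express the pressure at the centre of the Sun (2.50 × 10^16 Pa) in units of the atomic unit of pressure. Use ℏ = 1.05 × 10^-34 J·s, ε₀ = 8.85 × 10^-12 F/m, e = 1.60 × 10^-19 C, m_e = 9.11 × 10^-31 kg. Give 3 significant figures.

atomic unit of pressure: P_au = E_h/a₀³ = m_e⁴e¹⁰/((4πε₀)⁵ℏ⁸) = 3.01 × 10^13 Pa.
2.50 × 10^16 / 3.01 × 10^13 = 830

830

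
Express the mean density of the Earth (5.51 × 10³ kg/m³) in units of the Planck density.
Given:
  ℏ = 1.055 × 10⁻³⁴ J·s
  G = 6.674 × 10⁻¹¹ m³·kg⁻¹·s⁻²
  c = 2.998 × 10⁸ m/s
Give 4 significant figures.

1.069 × 10⁻⁹³

Planck density: ρ_P = c⁵/(ℏG²) = 5.154 × 10⁹⁶ kg/m³.
5.51 × 10³ / 5.154 × 10⁹⁶ = 1.069 × 10⁻⁹³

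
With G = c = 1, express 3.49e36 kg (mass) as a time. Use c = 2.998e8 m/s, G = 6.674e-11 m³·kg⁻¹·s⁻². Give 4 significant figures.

8.644 s

Mass → time via G/c³.
3.49e36 kg × (G/c³) = 8.644 s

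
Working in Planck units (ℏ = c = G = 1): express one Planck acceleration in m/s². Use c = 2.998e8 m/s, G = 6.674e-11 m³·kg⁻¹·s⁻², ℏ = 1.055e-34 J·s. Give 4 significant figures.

From ℏ = c = G = 1 the acceleration scale is a_P = √(c⁷/(ℏG)).
  = √(3.092e103)
  = 5.560e51 m/s²

5.560e51 m/s²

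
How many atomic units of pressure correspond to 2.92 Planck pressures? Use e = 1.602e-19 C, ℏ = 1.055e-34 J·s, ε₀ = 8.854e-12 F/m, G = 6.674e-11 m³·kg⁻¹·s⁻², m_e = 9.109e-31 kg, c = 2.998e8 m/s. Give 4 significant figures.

Planck pressure: p_P = c⁷/(ℏG²) = 4.632e113 Pa
atomic unit of pressure: P_au = E_h/a₀³ = m_e⁴e¹⁰/((4πε₀)⁵ℏ⁸) = 2.929e13 Pa
2.92 × 4.632e113 / 2.929e13 = 4.618e100

4.618e100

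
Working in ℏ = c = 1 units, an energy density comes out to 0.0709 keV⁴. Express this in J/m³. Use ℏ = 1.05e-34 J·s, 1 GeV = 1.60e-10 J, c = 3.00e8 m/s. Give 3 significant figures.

[E]/[L]³ = [E]⁴/(ℏc)³; restore (ℏc)⁻³.
1 GeV⁴ → 1/(ℏc)³ × (1 GeV in J)⁴ = 2.10e37 J/m³.
Convert the energy scale: 0.0709 keV⁴ = 7.09e-26 GeV⁴.
Result: 7.09e-26 × 2.10e37 = 1.49e12 J/m³.

1.49e12 J/m³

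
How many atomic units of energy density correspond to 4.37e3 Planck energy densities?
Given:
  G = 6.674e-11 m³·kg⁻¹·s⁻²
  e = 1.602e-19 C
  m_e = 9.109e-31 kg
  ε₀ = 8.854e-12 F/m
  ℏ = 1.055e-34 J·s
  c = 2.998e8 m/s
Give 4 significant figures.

6.911e103

Planck energy density: u_P = c⁷/(ℏG²) = 4.632e113 J/m³
atomic unit of energy density: u_au = E_h/a₀³ = m_e⁴e¹⁰/((4πε₀)⁵ℏ⁸) = 2.929e13 J/m³
4.37e3 × 4.632e113 / 2.929e13 = 6.911e103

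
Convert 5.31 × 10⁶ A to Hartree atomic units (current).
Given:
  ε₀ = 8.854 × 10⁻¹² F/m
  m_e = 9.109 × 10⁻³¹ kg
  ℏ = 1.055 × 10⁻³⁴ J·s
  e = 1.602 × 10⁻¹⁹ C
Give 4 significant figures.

atomic unit of electric current: I_au = e E_h/ℏ = m_e e⁵/((4πε₀)²ℏ³) = 6.612 × 10⁻³ A.
5.31 × 10⁶ / 6.612 × 10⁻³ = 8.031 × 10⁸

8.031 × 10⁸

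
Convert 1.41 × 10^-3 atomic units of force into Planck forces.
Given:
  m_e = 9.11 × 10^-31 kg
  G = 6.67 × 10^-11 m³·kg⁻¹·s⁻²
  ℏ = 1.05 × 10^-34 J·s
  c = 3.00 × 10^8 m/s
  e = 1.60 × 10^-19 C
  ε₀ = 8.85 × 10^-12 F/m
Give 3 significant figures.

atomic unit of force: F_au = E_h/a₀ = m_e²e⁶/((4πε₀)³ℏ⁴) = 8.33 × 10^-8 N
Planck force: F_P = c⁴/G = 1.21 × 10^44 N
1.41 × 10^-3 × 8.33 × 10^-8 / 1.21 × 10^44 = 9.67 × 10^-55

9.67 × 10^-55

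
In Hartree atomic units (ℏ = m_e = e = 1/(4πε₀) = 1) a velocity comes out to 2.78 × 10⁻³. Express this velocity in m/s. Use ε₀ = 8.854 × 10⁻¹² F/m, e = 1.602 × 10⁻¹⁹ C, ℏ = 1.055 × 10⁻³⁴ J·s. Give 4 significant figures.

One atomic unit of velocity: v_au = e²/(4πε₀ℏ) = 2.186 × 10⁶ m/s.
2.78 × 10⁻³ × 2.186 × 10⁶ m/s = 6.078 × 10³ m/s

6.078 × 10³ m/s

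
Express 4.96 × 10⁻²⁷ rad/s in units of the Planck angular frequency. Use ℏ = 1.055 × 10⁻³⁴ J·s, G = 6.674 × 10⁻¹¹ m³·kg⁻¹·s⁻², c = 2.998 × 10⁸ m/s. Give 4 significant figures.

2.674 × 10⁻⁷⁰

Planck angular frequency: ω_P = √(c⁵/(ℏG)) = 1.855 × 10⁴³ rad/s.
4.96 × 10⁻²⁷ / 1.855 × 10⁴³ = 2.674 × 10⁻⁷⁰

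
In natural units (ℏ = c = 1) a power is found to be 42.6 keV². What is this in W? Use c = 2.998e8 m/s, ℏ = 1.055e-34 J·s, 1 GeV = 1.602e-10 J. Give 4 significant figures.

1.036e4 W

Power is [E]/[T] = [E]²/ℏ.
1 GeV² → 1/ℏ × (1 GeV in J)² = 2.433e14 W.
Convert the energy scale: 42.6 keV² = 4.26e-11 GeV².
Result: 4.26e-11 × 2.433e14 = 1.036e4 W.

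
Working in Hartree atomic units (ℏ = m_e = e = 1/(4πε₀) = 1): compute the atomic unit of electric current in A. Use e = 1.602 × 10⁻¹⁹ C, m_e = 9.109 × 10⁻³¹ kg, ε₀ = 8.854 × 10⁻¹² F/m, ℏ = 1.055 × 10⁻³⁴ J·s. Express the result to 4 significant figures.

The unique combination of the constants set to 1 with dimensions of current is I_au = e E_h/ℏ = m_e e⁵/((4πε₀)²ℏ³).
E_h = 4.354 × 10⁻¹⁸ J
e·E_h/ℏ = 6.612 × 10⁻³ A

6.612 × 10⁻³ A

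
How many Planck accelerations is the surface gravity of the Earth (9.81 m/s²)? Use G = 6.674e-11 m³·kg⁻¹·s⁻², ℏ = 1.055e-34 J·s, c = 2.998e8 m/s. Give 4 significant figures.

1.764e-51

Planck acceleration: a_P = √(c⁷/(ℏG)) = 5.560e51 m/s².
9.81 / 5.560e51 = 1.764e-51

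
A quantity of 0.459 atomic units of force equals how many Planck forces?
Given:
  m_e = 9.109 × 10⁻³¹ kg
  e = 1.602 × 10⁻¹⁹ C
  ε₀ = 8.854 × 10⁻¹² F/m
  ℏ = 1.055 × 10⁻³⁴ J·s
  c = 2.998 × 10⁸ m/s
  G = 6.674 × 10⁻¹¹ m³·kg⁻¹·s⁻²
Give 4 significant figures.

atomic unit of force: F_au = E_h/a₀ = m_e²e⁶/((4πε₀)³ℏ⁴) = 8.220 × 10⁻⁸ N
Planck force: F_P = c⁴/G = 1.210 × 10⁴⁴ N
0.459 × 8.220 × 10⁻⁸ / 1.210 × 10⁴⁴ = 3.117 × 10⁻⁵²

3.117 × 10⁻⁵²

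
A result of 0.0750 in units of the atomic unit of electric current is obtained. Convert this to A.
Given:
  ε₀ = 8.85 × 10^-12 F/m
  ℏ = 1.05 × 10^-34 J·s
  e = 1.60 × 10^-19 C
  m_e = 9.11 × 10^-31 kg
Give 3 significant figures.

One atomic unit of electric current: I_au = e E_h/ℏ = m_e e⁵/((4πε₀)²ℏ³) = 6.67 × 10^-3 A.
0.0750 × 6.67 × 10^-3 A = 5.00 × 10^-4 A

5.00 × 10^-4 A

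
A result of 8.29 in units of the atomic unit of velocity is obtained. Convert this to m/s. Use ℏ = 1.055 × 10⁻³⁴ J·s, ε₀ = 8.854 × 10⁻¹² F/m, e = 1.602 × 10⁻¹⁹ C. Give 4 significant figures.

One atomic unit of velocity: v_au = e²/(4πε₀ℏ) = 2.186 × 10⁶ m/s.
8.29 × 2.186 × 10⁶ m/s = 1.812 × 10⁷ m/s

1.812 × 10⁷ m/s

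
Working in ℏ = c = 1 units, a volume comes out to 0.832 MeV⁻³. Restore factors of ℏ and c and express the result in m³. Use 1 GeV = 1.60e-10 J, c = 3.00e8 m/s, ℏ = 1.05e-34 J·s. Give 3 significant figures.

6.35e-39 m³

Volume is [L]³ = [E]⁻³·(ℏc)³.
1 GeV⁻³ → (ℏc)³ × (1 GeV in J)⁻³ = 7.63e-48 m³.
Convert the energy scale: 0.832 MeV⁻³ = 8.32e8 GeV⁻³.
Result: 8.32e8 × 7.63e-48 = 6.35e-39 m³.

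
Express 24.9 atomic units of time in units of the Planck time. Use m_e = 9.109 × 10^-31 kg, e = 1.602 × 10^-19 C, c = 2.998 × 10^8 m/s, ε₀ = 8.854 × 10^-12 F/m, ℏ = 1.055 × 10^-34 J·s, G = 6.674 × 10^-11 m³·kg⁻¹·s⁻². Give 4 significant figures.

1.119 × 10^28

atomic unit of time: τ_au = (4πε₀)²ℏ³/(m_e e⁴) = 2.423 × 10^-17 s
Planck time: t_P = √(ℏG/c⁵) = 5.392 × 10^-44 s
24.9 × 2.423 × 10^-17 / 5.392 × 10^-44 = 1.119 × 10^28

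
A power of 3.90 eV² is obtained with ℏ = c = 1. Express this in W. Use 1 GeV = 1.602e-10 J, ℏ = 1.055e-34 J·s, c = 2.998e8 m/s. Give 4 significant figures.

Power is [E]/[T] = [E]²/ℏ.
1 GeV² → 1/ℏ × (1 GeV in J)² = 2.433e14 W.
Convert the energy scale: 3.90 eV² = 3.90e-18 GeV².
Result: 3.90e-18 × 2.433e14 = 9.487e-4 W.

9.487e-4 W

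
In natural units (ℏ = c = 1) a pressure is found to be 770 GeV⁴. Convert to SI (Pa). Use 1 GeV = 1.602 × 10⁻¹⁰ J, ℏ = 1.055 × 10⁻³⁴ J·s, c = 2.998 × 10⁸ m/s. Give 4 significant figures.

Pressure is [E]/[L]³ = [E]⁴/(ℏc)³.
1 GeV⁴ → 1/(ℏc)³ × (1 GeV in J)⁴ = 2.082 × 10³⁷ Pa.
Result: 770 × 2.082 × 10³⁷ = 1.603 × 10⁴⁰ Pa.

1.603 × 10⁴⁰ Pa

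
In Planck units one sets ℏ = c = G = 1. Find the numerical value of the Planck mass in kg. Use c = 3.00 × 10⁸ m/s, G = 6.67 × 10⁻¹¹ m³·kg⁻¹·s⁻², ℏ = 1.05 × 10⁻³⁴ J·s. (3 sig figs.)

m_P = √(ℏc/G)
  = √(4.72 × 10⁻¹⁶)
  = 2.17 × 10⁻⁸ kg

2.17 × 10⁻⁸ kg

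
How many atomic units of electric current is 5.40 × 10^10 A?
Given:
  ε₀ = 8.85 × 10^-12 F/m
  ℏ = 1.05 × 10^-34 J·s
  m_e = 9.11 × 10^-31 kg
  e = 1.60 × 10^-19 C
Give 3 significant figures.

8.09 × 10^12

atomic unit of electric current: I_au = e E_h/ℏ = m_e e⁵/((4πε₀)²ℏ³) = 6.67 × 10^-3 A.
5.40 × 10^10 / 6.67 × 10^-3 = 8.09 × 10^12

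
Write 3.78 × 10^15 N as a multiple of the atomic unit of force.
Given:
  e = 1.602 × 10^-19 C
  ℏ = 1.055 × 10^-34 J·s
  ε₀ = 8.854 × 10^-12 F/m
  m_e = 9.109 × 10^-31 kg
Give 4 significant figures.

atomic unit of force: F_au = E_h/a₀ = m_e²e⁶/((4πε₀)³ℏ⁴) = 8.220 × 10^-8 N.
3.78 × 10^15 / 8.220 × 10^-8 = 4.599 × 10^22

4.599 × 10^22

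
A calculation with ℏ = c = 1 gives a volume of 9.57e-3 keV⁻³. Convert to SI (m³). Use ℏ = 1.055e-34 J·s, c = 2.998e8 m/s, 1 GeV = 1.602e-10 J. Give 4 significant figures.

Volume is [L]³ = [E]⁻³·(ℏc)³.
1 GeV⁻³ → (ℏc)³ × (1 GeV in J)⁻³ = 7.696e-48 m³.
Convert the energy scale: 9.57e-3 keV⁻³ = 9.57e15 GeV⁻³.
Result: 9.57e15 × 7.696e-48 = 7.365e-32 m³.

7.365e-32 m³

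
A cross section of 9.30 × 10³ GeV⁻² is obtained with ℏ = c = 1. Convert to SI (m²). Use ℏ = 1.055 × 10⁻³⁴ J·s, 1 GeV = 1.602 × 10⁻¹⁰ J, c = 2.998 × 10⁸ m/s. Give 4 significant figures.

3.625 × 10⁻²⁸ m²

Area is [L]² = [E]⁻²·(ℏc)²; restore (ℏc)².
1 GeV⁻² → (ℏc)² × (1 GeV in J)⁻² = 3.898 × 10⁻³² m².
Result: 9.30 × 10³ × 3.898 × 10⁻³² = 3.625 × 10⁻²⁸ m².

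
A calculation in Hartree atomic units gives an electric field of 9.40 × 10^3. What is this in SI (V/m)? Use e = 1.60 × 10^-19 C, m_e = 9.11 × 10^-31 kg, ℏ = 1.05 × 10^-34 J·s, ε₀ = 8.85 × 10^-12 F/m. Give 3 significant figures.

One atomic unit of electric field: E_au = E_h/(e a₀) = m_e²e⁵/((4πε₀)³ℏ⁴) = 5.20 × 10^11 V/m.
9.40 × 10^3 × 5.20 × 10^11 V/m = 4.89 × 10^15 V/m

4.89 × 10^15 V/m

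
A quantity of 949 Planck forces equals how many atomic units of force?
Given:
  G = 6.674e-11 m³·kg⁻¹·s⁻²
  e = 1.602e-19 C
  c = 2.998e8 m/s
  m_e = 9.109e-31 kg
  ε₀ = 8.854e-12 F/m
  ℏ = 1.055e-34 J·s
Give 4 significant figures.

1.397e54

Planck force: F_P = c⁴/G = 1.210e44 N
atomic unit of force: F_au = E_h/a₀ = m_e²e⁶/((4πε₀)³ℏ⁴) = 8.220e-8 N
949 × 1.210e44 / 8.220e-8 = 1.397e54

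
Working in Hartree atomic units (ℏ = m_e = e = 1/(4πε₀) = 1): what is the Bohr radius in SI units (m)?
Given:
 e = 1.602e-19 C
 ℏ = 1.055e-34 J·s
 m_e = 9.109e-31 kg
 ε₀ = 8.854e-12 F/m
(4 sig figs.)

5.297e-11 m

The unique combination of the constants set to 1 with dimensions of length is a₀ = 4πε₀ℏ²/(m_e e²).
  = 1.238e-78 / 2.338e-68
  = 5.297e-11 m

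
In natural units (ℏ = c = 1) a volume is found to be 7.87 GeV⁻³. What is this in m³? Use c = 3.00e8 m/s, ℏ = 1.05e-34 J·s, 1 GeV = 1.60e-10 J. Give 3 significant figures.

6.01e-47 m³

Volume is [L]³ = [E]⁻³·(ℏc)³.
1 GeV⁻³ → (ℏc)³ × (1 GeV in J)⁻³ = 7.63e-48 m³.
Result: 7.87 × 7.63e-48 = 6.01e-47 m³.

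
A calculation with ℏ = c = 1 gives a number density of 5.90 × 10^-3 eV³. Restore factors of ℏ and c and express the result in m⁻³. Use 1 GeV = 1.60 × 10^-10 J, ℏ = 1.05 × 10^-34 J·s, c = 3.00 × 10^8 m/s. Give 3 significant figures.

7.73 × 10^17 m⁻³

Number density is [L]⁻³ = [E]³/(ℏc)³.
1 GeV³ → 1/(ℏc)³ × (1 GeV in J)³ = 1.31 × 10^47 m⁻³.
Convert the energy scale: 5.90 × 10^-3 eV³ = 5.90 × 10^-30 GeV³.
Result: 5.90 × 10^-30 × 1.31 × 10^47 = 7.73 × 10^17 m⁻³.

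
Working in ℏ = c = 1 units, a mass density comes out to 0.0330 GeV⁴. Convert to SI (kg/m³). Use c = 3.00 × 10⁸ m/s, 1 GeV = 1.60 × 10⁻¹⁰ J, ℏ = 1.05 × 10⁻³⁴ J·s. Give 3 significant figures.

Mass density is [E]/(c²[L]³) = [E]⁴/(ℏ³c⁵).
1 GeV⁴ → 1/(ℏ³c⁵) × (1 GeV in J)⁴ = 2.33 × 10²⁰ kg/m³.
Result: 0.0330 × 2.33 × 10²⁰ = 7.69 × 10¹⁸ kg/m³.

7.69 × 10¹⁸ kg/m³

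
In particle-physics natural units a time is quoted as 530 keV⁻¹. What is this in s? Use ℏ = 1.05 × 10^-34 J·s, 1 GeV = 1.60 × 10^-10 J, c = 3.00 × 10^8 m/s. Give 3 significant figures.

3.48 × 10^-16 s

A time is [E]⁻¹ in ℏ=c=1; restore one factor of ℏ.
1 GeV⁻¹ → ℏ × (1 GeV in J)⁻¹ = 6.56 × 10^-25 s.
Convert the energy scale: 530 keV⁻¹ = 5.30 × 10^8 GeV⁻¹.
Result: 5.30 × 10^8 × 6.56 × 10^-25 = 3.48 × 10^-16 s.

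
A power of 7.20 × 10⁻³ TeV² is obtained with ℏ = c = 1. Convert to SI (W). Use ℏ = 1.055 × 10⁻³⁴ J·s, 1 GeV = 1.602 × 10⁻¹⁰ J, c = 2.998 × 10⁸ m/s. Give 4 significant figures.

1.751 × 10¹⁸ W

Power is [E]/[T] = [E]²/ℏ.
1 GeV² → 1/ℏ × (1 GeV in J)² = 2.433 × 10¹⁴ W.
Convert the energy scale: 7.20 × 10⁻³ TeV² = 7.20 × 10³ GeV².
Result: 7.20 × 10³ × 2.433 × 10¹⁴ = 1.751 × 10¹⁸ W.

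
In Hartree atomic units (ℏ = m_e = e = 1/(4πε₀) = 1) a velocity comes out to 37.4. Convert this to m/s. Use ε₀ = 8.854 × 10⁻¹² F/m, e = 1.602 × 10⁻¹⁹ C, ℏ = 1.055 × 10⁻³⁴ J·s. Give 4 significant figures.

8.177 × 10⁷ m/s

One atomic unit of velocity: v_au = e²/(4πε₀ℏ) = 2.186 × 10⁶ m/s.
37.4 × 2.186 × 10⁶ m/s = 8.177 × 10⁷ m/s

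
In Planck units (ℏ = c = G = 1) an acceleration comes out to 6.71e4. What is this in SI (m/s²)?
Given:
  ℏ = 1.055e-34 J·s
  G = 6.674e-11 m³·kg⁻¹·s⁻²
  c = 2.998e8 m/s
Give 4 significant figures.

3.731e56 m/s²

One Planck acceleration: a_P = √(c⁷/(ℏG)) = 5.560e51 m/s².
6.71e4 × 5.560e51 m/s² = 3.731e56 m/s²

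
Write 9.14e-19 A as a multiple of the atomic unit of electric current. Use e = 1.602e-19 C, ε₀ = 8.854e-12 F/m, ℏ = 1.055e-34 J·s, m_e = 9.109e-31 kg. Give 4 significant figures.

1.382e-16

atomic unit of electric current: I_au = e E_h/ℏ = m_e e⁵/((4πε₀)²ℏ³) = 6.612e-3 A.
9.14e-19 / 6.612e-3 = 1.382e-16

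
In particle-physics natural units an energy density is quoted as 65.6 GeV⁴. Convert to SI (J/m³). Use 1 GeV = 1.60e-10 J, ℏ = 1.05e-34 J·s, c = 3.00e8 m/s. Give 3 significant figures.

1.38e39 J/m³

[E]/[L]³ = [E]⁴/(ℏc)³; restore (ℏc)⁻³.
1 GeV⁴ → 1/(ℏc)³ × (1 GeV in J)⁴ = 2.10e37 J/m³.
Result: 65.6 × 2.10e37 = 1.38e39 J/m³.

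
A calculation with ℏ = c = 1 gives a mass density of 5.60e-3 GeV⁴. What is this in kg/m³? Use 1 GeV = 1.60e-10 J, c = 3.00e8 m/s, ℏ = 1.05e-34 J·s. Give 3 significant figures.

1.30e18 kg/m³

Mass density is [E]/(c²[L]³) = [E]⁴/(ℏ³c⁵).
1 GeV⁴ → 1/(ℏ³c⁵) × (1 GeV in J)⁴ = 2.33e20 kg/m³.
Result: 5.60e-3 × 2.33e20 = 1.30e18 kg/m³.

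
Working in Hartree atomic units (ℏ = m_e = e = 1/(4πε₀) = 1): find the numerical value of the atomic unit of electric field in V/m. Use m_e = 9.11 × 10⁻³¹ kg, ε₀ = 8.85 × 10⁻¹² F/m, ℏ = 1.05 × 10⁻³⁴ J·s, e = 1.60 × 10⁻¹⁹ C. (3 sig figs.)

5.20 × 10¹¹ V/m

From ℏ = m_e = e = 1/(4πε₀) = 1 the electric field scale is E_au = E_h/(e a₀) = m_e²e⁵/((4πε₀)³ℏ⁴).
E_h = 4.38 × 10⁻¹⁸ J
a₀ = 5.26 × 10⁻¹¹ m
E_h/(e·a₀) = 5.20 × 10¹¹ V/m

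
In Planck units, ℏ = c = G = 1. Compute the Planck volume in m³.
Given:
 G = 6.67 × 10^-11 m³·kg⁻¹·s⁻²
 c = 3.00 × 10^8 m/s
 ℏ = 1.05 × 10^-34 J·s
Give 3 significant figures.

4.18 × 10^-105 m³

The unique combination of the constants set to 1 with dimensions of volume is V_P = (ℏG/c³)^(3/2).
  = √(1.75 × 10^-209)
  = 4.18 × 10^-105 m³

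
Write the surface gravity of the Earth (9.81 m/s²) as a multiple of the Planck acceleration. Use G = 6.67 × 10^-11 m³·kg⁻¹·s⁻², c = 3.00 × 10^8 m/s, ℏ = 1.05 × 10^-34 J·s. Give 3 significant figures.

Planck acceleration: a_P = √(c⁷/(ℏG)) = 5.59 × 10^51 m/s².
9.81 / 5.59 × 10^51 = 1.76 × 10^-51

1.76 × 10^-51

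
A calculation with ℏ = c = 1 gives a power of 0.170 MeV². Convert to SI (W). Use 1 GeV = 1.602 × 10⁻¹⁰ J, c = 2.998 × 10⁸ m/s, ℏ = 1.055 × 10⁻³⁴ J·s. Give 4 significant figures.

Power is [E]/[T] = [E]²/ℏ.
1 GeV² → 1/ℏ × (1 GeV in J)² = 2.433 × 10¹⁴ W.
Convert the energy scale: 0.170 MeV² = 1.70 × 10⁻⁷ GeV².
Result: 1.70 × 10⁻⁷ × 2.433 × 10¹⁴ = 4.135 × 10⁷ W.

4.135 × 10⁷ W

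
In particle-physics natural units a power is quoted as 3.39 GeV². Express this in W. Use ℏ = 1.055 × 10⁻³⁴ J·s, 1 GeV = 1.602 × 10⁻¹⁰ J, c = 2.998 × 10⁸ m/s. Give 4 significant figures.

8.247 × 10¹⁴ W

Power is [E]/[T] = [E]²/ℏ.
1 GeV² → 1/ℏ × (1 GeV in J)² = 2.433 × 10¹⁴ W.
Result: 3.39 × 2.433 × 10¹⁴ = 8.247 × 10¹⁴ W.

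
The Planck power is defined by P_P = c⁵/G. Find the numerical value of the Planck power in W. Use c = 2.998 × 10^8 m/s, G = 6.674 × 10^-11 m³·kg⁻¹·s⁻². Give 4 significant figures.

P_P = c⁵/G
  = 2.422 × 10^42 / 6.674 × 10^-11
  = 3.629 × 10^52 W

3.629 × 10^52 W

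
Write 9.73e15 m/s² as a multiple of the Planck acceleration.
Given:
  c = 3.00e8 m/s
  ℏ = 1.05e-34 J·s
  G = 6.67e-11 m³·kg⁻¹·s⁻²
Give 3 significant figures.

Planck acceleration: a_P = √(c⁷/(ℏG)) = 5.59e51 m/s².
9.73e15 / 5.59e51 = 1.74e-36

1.74e-36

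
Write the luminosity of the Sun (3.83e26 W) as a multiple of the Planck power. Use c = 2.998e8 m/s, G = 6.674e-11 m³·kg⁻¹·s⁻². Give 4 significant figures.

1.055e-26

Planck power: P_P = c⁵/G = 3.629e52 W.
3.83e26 / 3.629e52 = 1.055e-26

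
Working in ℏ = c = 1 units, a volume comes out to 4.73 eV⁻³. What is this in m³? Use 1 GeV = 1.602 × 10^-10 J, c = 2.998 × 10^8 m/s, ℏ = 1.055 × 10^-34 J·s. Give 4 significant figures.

3.640 × 10^-20 m³

Volume is [L]³ = [E]⁻³·(ℏc)³.
1 GeV⁻³ → (ℏc)³ × (1 GeV in J)⁻³ = 7.696 × 10^-48 m³.
Convert the energy scale: 4.73 eV⁻³ = 4.73 × 10^27 GeV⁻³.
Result: 4.73 × 10^27 × 7.696 × 10^-48 = 3.640 × 10^-20 m³.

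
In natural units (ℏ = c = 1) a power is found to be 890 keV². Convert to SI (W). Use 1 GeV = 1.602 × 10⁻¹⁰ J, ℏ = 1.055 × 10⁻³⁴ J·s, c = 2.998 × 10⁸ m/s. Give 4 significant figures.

2.165 × 10⁵ W

Power is [E]/[T] = [E]²/ℏ.
1 GeV² → 1/ℏ × (1 GeV in J)² = 2.433 × 10¹⁴ W.
Convert the energy scale: 890 keV² = 8.90 × 10⁻¹⁰ GeV².
Result: 8.90 × 10⁻¹⁰ × 2.433 × 10¹⁴ = 2.165 × 10⁵ W.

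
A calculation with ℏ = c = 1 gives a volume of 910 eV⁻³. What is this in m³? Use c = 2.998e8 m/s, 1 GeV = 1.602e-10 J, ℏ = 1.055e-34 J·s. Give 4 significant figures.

7.003e-18 m³

Volume is [L]³ = [E]⁻³·(ℏc)³.
1 GeV⁻³ → (ℏc)³ × (1 GeV in J)⁻³ = 7.696e-48 m³.
Convert the energy scale: 910 eV⁻³ = 9.10e29 GeV⁻³.
Result: 9.10e29 × 7.696e-48 = 7.003e-18 m³.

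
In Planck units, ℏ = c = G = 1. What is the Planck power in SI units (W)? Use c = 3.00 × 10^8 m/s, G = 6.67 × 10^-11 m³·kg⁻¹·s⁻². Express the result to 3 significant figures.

3.64 × 10^52 W

Dimensional analysis gives P_P = c⁵/G.
  = 2.43 × 10^42 / 6.67 × 10^-11
  = 3.64 × 10^52 W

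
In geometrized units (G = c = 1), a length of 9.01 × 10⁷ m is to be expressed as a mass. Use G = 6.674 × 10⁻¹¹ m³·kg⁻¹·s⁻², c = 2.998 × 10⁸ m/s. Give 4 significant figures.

Length → mass via c²/G.
9.01 × 10⁷ m × (c²/G) = 1.213 × 10³⁵ kg

1.213 × 10³⁵ kg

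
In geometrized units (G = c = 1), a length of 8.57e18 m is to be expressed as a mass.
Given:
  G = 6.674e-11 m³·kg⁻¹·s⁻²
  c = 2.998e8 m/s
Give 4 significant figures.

Length → mass via c²/G.
8.57e18 m × (c²/G) = 1.154e46 kg

1.154e46 kg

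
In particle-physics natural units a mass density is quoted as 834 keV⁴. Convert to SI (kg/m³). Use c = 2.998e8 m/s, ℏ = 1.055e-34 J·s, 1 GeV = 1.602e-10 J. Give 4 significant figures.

0.1932 kg/m³

Mass density is [E]/(c²[L]³) = [E]⁴/(ℏ³c⁵).
1 GeV⁴ → 1/(ℏ³c⁵) × (1 GeV in J)⁴ = 2.316e20 kg/m³.
Convert the energy scale: 834 keV⁴ = 8.34e-22 GeV⁴.
Result: 8.34e-22 × 2.316e20 = 0.1932 kg/m³.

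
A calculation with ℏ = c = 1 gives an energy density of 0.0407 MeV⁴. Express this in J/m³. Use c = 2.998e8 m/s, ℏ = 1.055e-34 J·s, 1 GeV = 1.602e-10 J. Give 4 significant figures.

8.472e23 J/m³

[E]/[L]³ = [E]⁴/(ℏc)³; restore (ℏc)⁻³.
1 GeV⁴ → 1/(ℏc)³ × (1 GeV in J)⁴ = 2.082e37 J/m³.
Convert the energy scale: 0.0407 MeV⁴ = 4.07e-14 GeV⁴.
Result: 4.07e-14 × 2.082e37 = 8.472e23 J/m³.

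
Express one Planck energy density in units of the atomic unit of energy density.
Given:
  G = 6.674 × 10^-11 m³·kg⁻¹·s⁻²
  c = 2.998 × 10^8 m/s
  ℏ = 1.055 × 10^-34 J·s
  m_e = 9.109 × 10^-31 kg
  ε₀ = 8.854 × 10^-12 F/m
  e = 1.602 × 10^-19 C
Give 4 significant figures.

Planck energy density: u_P = c⁷/(ℏG²) = 4.632 × 10^113 J/m³
atomic unit of energy density: u_au = E_h/a₀³ = m_e⁴e¹⁰/((4πε₀)⁵ℏ⁸) = 2.929 × 10^13 J/m³
ratio = 4.632 × 10^113 / 2.929 × 10^13 = 1.581 × 10^100

1.581 × 10^100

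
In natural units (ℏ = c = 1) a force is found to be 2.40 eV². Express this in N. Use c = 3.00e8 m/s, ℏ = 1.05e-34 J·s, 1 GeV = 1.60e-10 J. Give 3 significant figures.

1.95e-12 N

Force is [E]/[L] = [E]²/(ℏc); restore (ℏc)⁻¹.
1 GeV² → 1/(ℏc) × (1 GeV in J)² = 8.13e5 N.
Convert the energy scale: 2.40 eV² = 2.40e-18 GeV².
Result: 2.40e-18 × 8.13e5 = 1.95e-12 N.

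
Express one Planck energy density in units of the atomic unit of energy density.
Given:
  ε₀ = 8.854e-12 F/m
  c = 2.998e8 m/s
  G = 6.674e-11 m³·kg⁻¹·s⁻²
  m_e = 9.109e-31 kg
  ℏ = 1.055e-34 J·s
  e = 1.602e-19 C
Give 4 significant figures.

Planck energy density: u_P = c⁷/(ℏG²) = 4.632e113 J/m³
atomic unit of energy density: u_au = E_h/a₀³ = m_e⁴e¹⁰/((4πε₀)⁵ℏ⁸) = 2.929e13 J/m³
ratio = 4.632e113 / 2.929e13 = 1.581e100

1.581e100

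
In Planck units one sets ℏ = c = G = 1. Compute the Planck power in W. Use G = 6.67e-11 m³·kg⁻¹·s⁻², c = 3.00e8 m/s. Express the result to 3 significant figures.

3.64e52 W

P_P = c⁵/G
  = 2.43e42 / 6.67e-11
  = 3.64e52 W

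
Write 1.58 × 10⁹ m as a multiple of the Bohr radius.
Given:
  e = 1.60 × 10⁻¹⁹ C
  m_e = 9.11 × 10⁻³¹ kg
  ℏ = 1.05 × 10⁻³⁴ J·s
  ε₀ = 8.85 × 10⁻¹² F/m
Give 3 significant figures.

3.01 × 10¹⁹

Bohr radius: a₀ = 4πε₀ℏ²/(m_e e²) = 5.26 × 10⁻¹¹ m.
1.58 × 10⁹ / 5.26 × 10⁻¹¹ = 3.01 × 10¹⁹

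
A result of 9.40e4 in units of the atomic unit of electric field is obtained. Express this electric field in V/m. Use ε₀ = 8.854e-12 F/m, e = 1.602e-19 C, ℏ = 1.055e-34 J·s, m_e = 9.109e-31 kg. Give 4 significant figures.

4.823e16 V/m

One atomic unit of electric field: E_au = E_h/(e a₀) = m_e²e⁵/((4πε₀)³ℏ⁴) = 5.131e11 V/m.
9.40e4 × 5.131e11 V/m = 4.823e16 V/m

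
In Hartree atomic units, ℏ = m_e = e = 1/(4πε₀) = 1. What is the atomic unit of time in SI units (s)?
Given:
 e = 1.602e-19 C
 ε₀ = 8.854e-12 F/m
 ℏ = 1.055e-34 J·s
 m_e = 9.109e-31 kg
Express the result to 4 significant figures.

From ℏ = m_e = e = 1/(4πε₀) = 1 the time scale is τ_au = (4πε₀)²ℏ³/(m_e e⁴).
E_h = 4.354e-18 J
ℏ/E_h = 2.423e-17 s

2.423e-17 s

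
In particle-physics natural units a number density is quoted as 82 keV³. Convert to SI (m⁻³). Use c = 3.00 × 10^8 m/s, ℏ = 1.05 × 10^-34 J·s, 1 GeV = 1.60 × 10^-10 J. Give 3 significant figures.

Number density is [L]⁻³ = [E]³/(ℏc)³.
1 GeV³ → 1/(ℏc)³ × (1 GeV in J)³ = 1.31 × 10^47 m⁻³.
Convert the energy scale: 82 keV³ = 8.20 × 10^-17 GeV³.
Result: 8.20 × 10^-17 × 1.31 × 10^47 = 1.07 × 10^31 m⁻³.

1.07 × 10^31 m⁻³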